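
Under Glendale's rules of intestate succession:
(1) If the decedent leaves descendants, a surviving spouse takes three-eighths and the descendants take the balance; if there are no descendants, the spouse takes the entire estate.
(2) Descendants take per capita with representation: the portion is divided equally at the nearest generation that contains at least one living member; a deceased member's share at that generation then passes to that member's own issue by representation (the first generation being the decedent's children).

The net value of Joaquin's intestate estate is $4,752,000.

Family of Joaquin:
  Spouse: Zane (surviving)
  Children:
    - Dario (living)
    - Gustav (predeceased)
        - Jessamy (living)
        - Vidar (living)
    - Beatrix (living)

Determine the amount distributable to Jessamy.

Jessamy receives $495,000.

Zane takes three-eighths of $4,752,000 = $1,782,000. The remaining $2,970,000 passes to the descendants.
The descendants' portion ($2,970,000) is divided into 3 shares of $990,000: Dario and Beatrix each take $990,000; Gustav's $990,000 share passes to Gustav's issue.
Gustav's share ($990,000) is divided into 2 shares of $495,000: Jessamy and Vidar each take $495,000.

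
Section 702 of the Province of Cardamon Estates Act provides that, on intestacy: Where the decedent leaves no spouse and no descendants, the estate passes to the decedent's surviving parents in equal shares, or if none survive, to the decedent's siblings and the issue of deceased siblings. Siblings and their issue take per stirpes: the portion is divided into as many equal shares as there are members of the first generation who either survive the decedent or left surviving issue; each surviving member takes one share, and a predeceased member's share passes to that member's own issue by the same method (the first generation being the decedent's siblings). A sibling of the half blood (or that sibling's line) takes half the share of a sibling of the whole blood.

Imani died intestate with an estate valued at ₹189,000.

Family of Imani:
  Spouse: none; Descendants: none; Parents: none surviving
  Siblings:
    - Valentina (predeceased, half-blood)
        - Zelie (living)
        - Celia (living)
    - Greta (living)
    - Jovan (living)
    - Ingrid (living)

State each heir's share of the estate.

The entire ₹189,000 passes to the siblings and their issue.
Counting each half-blood sibling's line as half a unit, there are 7/2 units in ₹189,000, so one unit is ₹54,000. Whole-blood lines (Greta, Jovan, and Ingrid) take ₹54,000 each; half-blood lines (Valentina) take ₹27,000 each.
Valentina's share (₹27,000) is divided into 2 shares of ₹13,500: Zelie and Celia each take ₹13,500.

Zelie: ₹13,500; Celia: ₹13,500; Greta: ₹54,000; Jovan: ₹54,000; Ingrid: ₹54,000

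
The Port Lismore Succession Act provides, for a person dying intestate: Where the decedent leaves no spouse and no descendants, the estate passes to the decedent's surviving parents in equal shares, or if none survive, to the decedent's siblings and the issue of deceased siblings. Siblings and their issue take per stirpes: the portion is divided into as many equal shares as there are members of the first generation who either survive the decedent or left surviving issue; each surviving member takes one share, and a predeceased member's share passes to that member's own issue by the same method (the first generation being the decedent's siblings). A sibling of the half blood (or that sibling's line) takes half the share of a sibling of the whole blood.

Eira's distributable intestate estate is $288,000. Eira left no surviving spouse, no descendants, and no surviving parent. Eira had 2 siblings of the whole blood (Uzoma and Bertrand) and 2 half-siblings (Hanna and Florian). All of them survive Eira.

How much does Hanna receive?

The entire $288,000 passes to the siblings and their issue.
Counting each half-blood sibling's line as half a unit, there are 3 units in $288,000, so one unit is $96,000. Whole-blood lines (Uzoma and Bertrand) take $96,000 each; half-blood lines (Hanna and Florian) take $48,000 each.

Hanna receives $48,000.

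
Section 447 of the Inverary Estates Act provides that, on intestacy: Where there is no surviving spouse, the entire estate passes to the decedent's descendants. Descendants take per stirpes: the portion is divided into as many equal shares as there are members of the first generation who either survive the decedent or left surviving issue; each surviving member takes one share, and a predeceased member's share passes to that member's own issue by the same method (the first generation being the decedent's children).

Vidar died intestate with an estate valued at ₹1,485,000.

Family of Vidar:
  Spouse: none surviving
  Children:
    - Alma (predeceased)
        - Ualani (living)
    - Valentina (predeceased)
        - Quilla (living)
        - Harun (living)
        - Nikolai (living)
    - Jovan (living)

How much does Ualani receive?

Ualani receives ₹495,000.

The entire ₹1,485,000 passes to the descendants.
That amount (₹1,485,000) is divided into 3 shares of ₹495,000: Jovan takes ₹495,000; Alma's ₹495,000 share passes to Alma's issue; Valentina's ₹495,000 share passes to Valentina's issue.
Alma's share (₹495,000) passes entirely to Ualani.
Valentina's share (₹495,000) is divided into 3 shares of ₹165,000: Quilla, Harun, and Nikolai each take ₹165,000.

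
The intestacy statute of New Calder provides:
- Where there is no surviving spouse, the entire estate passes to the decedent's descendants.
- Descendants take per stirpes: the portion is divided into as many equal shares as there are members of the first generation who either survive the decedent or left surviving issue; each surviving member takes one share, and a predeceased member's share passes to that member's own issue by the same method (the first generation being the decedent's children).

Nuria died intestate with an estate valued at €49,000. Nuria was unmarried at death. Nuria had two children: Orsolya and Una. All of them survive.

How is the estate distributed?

The entire €49,000 passes to the descendants.
That amount (€49,000) is divided into 2 shares of €24,500: Orsolya and Una each take €24,500.

Orsolya: €24,500; Una: €24,500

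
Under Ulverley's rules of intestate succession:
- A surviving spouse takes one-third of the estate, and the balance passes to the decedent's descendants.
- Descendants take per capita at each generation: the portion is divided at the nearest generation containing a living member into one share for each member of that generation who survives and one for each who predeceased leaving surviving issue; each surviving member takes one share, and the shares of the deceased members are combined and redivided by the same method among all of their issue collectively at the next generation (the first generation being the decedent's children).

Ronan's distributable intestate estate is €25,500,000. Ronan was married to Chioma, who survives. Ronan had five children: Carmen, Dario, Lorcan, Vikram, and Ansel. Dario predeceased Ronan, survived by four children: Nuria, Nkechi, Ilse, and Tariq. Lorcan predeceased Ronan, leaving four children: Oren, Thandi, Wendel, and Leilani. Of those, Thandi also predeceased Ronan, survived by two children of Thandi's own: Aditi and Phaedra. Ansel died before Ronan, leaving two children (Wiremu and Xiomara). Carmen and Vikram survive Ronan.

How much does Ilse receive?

Ilse receives €1,020,000.

Chioma takes one-third of €25,500,000 = €8,500,000. The remaining €17,000,000 passes to the descendants.
The descendants' portion (€17,000,000) is divided at the children's generation into 5 shares of €3,400,000. Carmen and Vikram each take €3,400,000. The 3 shares of the deceased (Dario, Lorcan, and Ansel) are combined into a pool of €10,200,000.
That pool (€10,200,000) is divided at the grandchildren's generation into 10 shares of €1,020,000. Nuria, Nkechi, Ilse, Tariq, Oren, Wendel, Leilani, Wiremu, and Xiomara each take €1,020,000. The remaining share for the deceased Thandi (€1,020,000) is carried to the next generation.
That pool (€1,020,000) is divided at the great-grandchildren's generation equally among Aditi and Phaedra: €510,000 each.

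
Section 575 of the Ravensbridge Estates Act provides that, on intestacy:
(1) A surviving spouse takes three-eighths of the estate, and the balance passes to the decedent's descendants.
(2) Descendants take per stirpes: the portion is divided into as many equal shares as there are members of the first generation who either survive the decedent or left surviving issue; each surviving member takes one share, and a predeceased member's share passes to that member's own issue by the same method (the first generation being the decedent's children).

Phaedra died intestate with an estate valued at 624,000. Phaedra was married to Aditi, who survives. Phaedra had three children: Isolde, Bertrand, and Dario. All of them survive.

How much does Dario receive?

Dario receives 130,000.

Aditi takes three-eighths of 624,000 = 234,000. The remaining 390,000 passes to the descendants.
The descendants' portion (390,000) is divided into 3 shares of 130,000: Isolde, Bertrand, and Dario each take 130,000.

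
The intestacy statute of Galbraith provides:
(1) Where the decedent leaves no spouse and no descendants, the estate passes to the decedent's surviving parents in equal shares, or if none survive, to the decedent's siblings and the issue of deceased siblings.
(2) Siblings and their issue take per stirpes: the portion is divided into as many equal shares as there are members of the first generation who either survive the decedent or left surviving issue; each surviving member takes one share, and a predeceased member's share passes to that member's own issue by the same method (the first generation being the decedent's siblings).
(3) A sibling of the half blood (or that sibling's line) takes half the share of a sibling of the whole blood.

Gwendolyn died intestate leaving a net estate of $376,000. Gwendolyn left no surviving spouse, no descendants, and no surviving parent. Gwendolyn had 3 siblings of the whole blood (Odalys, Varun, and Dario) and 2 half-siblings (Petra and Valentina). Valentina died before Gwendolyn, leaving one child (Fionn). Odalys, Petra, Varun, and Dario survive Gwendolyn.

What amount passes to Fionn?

Fionn receives $47,000.

The entire $376,000 passes to the siblings and their issue.
Counting each half-blood sibling's line as half a unit, there are 4 units in $376,000, so one unit is $94,000. Whole-blood lines (Odalys, Varun, and Dario) take $94,000 each; half-blood lines (Petra and Valentina) take $47,000 each.
Valentina's share ($47,000) passes entirely to Fionn.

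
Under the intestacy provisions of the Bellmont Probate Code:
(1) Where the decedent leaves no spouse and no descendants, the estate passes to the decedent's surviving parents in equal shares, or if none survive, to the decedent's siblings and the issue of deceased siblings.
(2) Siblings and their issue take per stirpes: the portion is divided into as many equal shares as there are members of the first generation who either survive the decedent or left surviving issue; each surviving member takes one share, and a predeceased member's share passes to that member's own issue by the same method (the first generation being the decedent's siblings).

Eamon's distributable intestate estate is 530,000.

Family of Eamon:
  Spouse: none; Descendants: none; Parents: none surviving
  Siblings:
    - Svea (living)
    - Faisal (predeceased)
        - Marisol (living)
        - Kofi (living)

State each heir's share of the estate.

The entire 530,000 passes to the siblings and their issue.
That amount (530,000) is divided into 2 shares of 265,000: Svea takes 265,000; Faisal's 265,000 share passes to Faisal's issue.
Faisal's share (265,000) is divided into 2 shares of 132,500: Marisol and Kofi each take 132,500.

Svea: 265,000; Marisol: 132,500; Kofi: 132,500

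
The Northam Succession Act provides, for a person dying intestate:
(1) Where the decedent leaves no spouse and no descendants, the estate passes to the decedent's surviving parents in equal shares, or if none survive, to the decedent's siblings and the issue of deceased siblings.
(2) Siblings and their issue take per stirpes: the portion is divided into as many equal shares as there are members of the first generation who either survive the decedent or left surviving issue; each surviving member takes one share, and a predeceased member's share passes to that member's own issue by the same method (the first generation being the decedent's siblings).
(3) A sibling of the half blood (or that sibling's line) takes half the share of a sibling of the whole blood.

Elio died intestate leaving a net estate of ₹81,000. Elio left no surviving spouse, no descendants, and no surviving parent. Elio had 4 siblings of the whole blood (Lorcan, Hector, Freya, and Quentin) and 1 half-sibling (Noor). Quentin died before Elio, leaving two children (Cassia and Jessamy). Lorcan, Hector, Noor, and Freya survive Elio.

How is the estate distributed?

The entire ₹81,000 passes to the siblings and their issue.
Counting each half-blood sibling's line as half a unit, there are 9/2 units in ₹81,000, so one unit is ₹18,000. Whole-blood lines (Lorcan, Hector, Freya, and Quentin) take ₹18,000 each; half-blood lines (Noor) take ₹9,000 each.
Quentin's share (₹18,000) is divided into 2 shares of ₹9,000: Cassia and Jessamy each take ₹9,000.

Lorcan: ₹18,000; Hector: ₹18,000; Noor: ₹9,000; Freya: ₹18,000; Cassia: ₹9,000; Jessamy: ₹9,000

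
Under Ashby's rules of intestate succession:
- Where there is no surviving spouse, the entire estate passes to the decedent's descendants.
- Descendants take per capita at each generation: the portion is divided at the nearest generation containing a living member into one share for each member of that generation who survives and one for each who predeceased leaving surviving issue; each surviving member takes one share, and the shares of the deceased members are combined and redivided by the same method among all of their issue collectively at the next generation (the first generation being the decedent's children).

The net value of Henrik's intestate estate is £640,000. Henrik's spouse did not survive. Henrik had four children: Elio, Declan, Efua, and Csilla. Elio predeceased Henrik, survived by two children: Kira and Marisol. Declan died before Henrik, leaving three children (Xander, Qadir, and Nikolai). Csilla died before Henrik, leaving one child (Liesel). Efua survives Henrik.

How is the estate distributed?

Kira: £80,000; Marisol: £80,000; Xander: £80,000; Qadir: £80,000; Nikolai: £80,000; Efua: £160,000; Liesel: £80,000

The entire £640,000 passes to the descendants.
That amount (£640,000) is divided at the children's generation into 4 shares of £160,000. Efua takes £160,000. The 3 shares of the deceased (Elio, Declan, and Csilla) are combined into a pool of £480,000.
That pool (£480,000) is divided at the grandchildren's generation equally among Kira, Marisol, Xander, Qadir, Nikolai, and Liesel: £80,000 each.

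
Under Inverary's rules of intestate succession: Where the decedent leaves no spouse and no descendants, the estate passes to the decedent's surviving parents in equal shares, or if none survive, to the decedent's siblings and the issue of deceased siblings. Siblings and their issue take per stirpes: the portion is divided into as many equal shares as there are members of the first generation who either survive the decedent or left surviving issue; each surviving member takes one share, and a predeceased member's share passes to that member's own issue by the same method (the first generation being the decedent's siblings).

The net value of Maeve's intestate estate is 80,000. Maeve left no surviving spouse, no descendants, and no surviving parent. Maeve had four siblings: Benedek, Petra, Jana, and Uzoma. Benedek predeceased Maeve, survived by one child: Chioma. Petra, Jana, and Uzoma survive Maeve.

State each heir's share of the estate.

The entire 80,000 passes to the siblings and their issue.
That amount (80,000) is divided into 4 shares of 20,000: Petra, Jana, and Uzoma each take 20,000; Benedek's 20,000 share passes to Benedek's issue.
Benedek's share (20,000) passes entirely to Chioma.

Chioma: 20,000; Petra: 20,000; Jana: 20,000; Uzoma: 20,000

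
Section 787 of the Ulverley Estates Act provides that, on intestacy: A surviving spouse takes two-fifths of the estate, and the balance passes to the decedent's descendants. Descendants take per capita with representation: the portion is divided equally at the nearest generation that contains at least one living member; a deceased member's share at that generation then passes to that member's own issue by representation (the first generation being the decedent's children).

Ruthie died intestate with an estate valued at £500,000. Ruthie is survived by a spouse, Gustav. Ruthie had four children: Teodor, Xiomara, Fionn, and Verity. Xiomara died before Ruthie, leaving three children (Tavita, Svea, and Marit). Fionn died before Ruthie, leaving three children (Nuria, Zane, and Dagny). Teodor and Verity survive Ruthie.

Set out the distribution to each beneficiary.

Gustav: £200,000; Teodor: £75,000; Tavita: £25,000; Svea: £25,000; Marit: £25,000; Nuria: £25,000; Zane: £25,000; Dagny: £25,000; Verity: £75,000

Gustav takes two-fifths of £500,000 = £200,000. The remaining £300,000 passes to the descendants.
The descendants' portion (£300,000) is divided into 4 shares of £75,000: Teodor and Verity each take £75,000; Xiomara's £75,000 share passes to Xiomara's issue; Fionn's £75,000 share passes to Fionn's issue.
Xiomara's share (£75,000) is divided into 3 shares of £25,000: Tavita, Svea, and Marit each take £25,000.
Fionn's share (£75,000) is divided into 3 shares of £25,000: Nuria, Zane, and Dagny each take £25,000.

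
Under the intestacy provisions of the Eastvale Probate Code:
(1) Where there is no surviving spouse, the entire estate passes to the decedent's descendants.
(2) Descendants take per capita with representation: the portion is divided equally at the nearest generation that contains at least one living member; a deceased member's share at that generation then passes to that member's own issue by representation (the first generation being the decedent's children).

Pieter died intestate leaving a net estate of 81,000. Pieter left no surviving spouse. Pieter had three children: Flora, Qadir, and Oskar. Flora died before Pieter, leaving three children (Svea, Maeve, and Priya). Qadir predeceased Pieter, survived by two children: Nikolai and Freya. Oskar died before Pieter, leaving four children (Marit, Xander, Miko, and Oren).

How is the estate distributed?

The entire 81,000 passes to the descendants.
No child survives, so the initial division is made at the grandchildren's generation.
That amount (81,000) is divided into 9 shares of 9,000: Svea, Maeve, Priya, Nikolai, Freya, Marit, Xander, Miko, and Oren each take 9,000.

Svea: 9,000; Maeve: 9,000; Priya: 9,000; Nikolai: 9,000; Freya: 9,000; Marit: 9,000; Xander: 9,000; Miko: 9,000; Oren: 9,000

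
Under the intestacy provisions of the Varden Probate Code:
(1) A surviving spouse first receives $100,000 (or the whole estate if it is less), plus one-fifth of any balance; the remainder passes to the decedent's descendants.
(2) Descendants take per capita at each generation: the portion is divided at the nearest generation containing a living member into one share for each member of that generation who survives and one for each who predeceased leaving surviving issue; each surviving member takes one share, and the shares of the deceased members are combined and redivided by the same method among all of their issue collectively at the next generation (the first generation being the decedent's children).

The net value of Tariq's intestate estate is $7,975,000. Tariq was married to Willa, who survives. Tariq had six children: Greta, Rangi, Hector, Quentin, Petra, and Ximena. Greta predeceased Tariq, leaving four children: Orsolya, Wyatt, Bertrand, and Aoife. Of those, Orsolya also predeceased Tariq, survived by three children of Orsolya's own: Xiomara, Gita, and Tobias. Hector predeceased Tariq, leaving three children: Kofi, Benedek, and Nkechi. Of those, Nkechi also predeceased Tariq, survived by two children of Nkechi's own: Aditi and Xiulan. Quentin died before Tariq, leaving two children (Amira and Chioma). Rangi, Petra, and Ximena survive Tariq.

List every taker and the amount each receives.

Willa: $1,675,000; Xiomara: $140,000; Gita: $140,000; Tobias: $140,000; Wyatt: $350,000; Bertrand: $350,000; Aoife: $350,000; Rangi: $1,050,000; Kofi: $350,000; Benedek: $350,000; Aditi: $140,000; Xiulan: $140,000; Amira: $350,000; Chioma: $350,000; Petra: $1,050,000; Ximena: $1,050,000

Willa first takes $100,000, leaving a balance of $7,875,000. Willa then takes one-fifth of the balance ($1,575,000), for a total of $1,675,000. The remaining $6,300,000 passes to the descendants.
The descendants' portion ($6,300,000) is divided at the children's generation into 6 shares of $1,050,000. Rangi, Petra, and Ximena each take $1,050,000. The 3 shares of the deceased (Greta, Hector, and Quentin) are combined into a pool of $3,150,000.
That pool ($3,150,000) is divided at the grandchildren's generation into 9 shares of $350,000. Wyatt, Bertrand, Aoife, Kofi, Benedek, Amira, and Chioma each take $350,000. The 2 shares of the deceased (Orsolya and Nkechi) are combined into a pool of $700,000.
That pool ($700,000) is divided at the great-grandchildren's generation equally among Xiomara, Gita, Tobias, Aditi, and Xiulan: $140,000 each.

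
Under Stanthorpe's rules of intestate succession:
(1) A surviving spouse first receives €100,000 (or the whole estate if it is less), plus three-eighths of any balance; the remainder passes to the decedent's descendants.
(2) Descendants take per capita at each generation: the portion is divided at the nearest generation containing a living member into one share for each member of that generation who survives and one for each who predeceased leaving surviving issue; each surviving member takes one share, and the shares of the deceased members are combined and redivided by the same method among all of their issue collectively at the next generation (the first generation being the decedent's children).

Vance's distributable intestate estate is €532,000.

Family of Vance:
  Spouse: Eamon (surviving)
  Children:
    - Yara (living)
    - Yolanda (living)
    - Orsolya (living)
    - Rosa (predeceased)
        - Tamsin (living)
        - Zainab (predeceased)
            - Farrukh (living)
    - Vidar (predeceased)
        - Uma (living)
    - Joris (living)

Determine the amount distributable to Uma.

Eamon first takes €100,000, leaving a balance of €432,000. Eamon then takes three-eighths of the balance (€162,000), for a total of €262,000. The remaining €270,000 passes to the descendants.
The descendants' portion (€270,000) is divided at the children's generation into 6 shares of €45,000. Yara, Yolanda, Orsolya, and Joris each take €45,000. The 2 shares of the deceased (Rosa and Vidar) are combined into a pool of €90,000.
That pool (€90,000) is divided at the grandchildren's generation into 3 shares of €30,000. Tamsin and Uma each take €30,000. The remaining share for the deceased Zainab (€30,000) is carried to the next generation.
That pool (€30,000) passes entirely to Farrukh, the sole taker at the great-grandchildren's generation.

Uma receives €30,000.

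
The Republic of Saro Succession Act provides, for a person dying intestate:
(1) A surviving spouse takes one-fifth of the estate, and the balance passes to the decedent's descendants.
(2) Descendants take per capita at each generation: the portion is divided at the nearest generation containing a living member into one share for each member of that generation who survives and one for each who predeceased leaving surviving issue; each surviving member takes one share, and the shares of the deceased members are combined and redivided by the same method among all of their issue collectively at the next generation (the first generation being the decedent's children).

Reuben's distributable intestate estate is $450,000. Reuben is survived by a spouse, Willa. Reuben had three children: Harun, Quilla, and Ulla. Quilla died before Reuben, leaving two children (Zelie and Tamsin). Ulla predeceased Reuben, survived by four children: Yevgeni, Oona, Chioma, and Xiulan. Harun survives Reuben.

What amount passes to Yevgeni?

Yevgeni receives $40,000.

Willa takes one-fifth of $450,000 = $90,000. The remaining $360,000 passes to the descendants.
The descendants' portion ($360,000) is divided at the children's generation into 3 shares of $120,000. Harun takes $120,000. The 2 shares of the deceased (Quilla and Ulla) are combined into a pool of $240,000.
That pool ($240,000) is divided at the grandchildren's generation equally among Zelie, Tamsin, Yevgeni, Oona, Chioma, and Xiulan: $40,000 each.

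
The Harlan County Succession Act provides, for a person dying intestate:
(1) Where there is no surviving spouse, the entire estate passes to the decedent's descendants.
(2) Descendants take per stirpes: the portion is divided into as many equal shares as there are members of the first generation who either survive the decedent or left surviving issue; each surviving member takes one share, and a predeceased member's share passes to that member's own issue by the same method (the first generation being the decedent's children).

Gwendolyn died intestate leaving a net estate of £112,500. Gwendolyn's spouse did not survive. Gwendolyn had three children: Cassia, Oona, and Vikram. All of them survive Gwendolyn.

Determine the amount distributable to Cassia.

The entire £112,500 passes to the descendants.
That amount (£112,500) is divided into 3 shares of £37,500: Cassia, Oona, and Vikram each take £37,500.

Cassia receives £37,500.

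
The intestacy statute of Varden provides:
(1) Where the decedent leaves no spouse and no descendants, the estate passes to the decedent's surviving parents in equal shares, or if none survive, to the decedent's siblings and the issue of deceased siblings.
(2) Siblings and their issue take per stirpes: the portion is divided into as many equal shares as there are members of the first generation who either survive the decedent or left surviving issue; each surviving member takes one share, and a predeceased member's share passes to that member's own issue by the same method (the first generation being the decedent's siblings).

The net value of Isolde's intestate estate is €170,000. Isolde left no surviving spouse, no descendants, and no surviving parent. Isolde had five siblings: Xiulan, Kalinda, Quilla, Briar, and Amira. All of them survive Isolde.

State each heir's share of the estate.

Xiulan: €34,000; Kalinda: €34,000; Quilla: €34,000; Briar: €34,000; Amira: €34,000

The entire €170,000 passes to the siblings and their issue.
That amount (€170,000) is divided into 5 shares of €34,000: Xiulan, Kalinda, Quilla, Briar, and Amira each take €34,000.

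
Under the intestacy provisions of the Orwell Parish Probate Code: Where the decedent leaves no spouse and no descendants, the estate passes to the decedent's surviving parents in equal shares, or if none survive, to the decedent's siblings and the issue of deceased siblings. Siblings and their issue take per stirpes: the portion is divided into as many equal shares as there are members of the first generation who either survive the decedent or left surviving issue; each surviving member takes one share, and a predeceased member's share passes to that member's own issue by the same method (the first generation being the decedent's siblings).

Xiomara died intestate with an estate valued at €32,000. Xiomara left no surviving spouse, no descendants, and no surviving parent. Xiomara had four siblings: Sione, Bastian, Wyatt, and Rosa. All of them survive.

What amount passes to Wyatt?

Wyatt receives €8,000.

The entire €32,000 passes to the siblings and their issue.
That amount (€32,000) is divided into 4 shares of €8,000: Sione, Bastian, Wyatt, and Rosa each take €8,000.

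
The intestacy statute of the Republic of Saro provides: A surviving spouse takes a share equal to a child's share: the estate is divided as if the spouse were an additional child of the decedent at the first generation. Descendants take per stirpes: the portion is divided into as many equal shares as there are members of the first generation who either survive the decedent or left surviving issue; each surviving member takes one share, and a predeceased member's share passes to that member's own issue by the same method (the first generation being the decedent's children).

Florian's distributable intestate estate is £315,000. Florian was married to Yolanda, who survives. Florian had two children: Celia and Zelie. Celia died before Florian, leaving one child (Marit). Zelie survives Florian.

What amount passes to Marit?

The spouse counts as an additional share at the children's level, so there are 3 primary shares of £105,000. Yolanda takes one such share (£105,000).
The children's combined portion (£210,000) is divided into 2 shares of £105,000: Zelie takes £105,000; Celia's £105,000 share passes to Celia's issue.
Celia's share (£105,000) passes entirely to Marit.

Marit receives £105,000.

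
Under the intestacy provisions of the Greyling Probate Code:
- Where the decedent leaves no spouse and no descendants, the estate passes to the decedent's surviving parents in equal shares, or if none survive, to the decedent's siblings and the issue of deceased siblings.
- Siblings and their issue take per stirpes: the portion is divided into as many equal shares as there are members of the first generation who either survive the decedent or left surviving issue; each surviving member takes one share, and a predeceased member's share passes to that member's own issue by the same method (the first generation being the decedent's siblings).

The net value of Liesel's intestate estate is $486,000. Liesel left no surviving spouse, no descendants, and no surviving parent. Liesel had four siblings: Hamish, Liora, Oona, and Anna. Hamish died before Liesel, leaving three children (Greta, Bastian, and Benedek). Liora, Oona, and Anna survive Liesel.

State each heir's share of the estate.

The entire $486,000 passes to the siblings and their issue.
That amount ($486,000) is divided into 4 shares of $121,500: Liora, Oona, and Anna each take $121,500; Hamish's $121,500 share passes to Hamish's issue.
Hamish's share ($121,500) is divided into 3 shares of $40,500: Greta, Bastian, and Benedek each take $40,500.

Greta: $40,500; Bastian: $40,500; Benedek: $40,500; Liora: $121,500; Oona: $121,500; Anna: $121,500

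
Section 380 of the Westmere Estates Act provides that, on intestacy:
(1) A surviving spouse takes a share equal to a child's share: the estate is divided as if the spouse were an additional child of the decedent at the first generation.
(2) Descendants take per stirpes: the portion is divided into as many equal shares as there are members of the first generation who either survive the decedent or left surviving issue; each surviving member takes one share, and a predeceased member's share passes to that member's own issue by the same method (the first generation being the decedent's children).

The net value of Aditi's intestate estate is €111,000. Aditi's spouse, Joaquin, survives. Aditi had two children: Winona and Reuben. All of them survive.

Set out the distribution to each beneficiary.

Joaquin: €37,000; Winona: €37,000; Reuben: €37,000

The spouse counts as an additional share at the children's level, so there are 3 primary shares of €37,000. Joaquin takes one such share (€37,000).
The children's combined portion (€74,000) is divided into 2 shares of €37,000: Winona and Reuben each take €37,000.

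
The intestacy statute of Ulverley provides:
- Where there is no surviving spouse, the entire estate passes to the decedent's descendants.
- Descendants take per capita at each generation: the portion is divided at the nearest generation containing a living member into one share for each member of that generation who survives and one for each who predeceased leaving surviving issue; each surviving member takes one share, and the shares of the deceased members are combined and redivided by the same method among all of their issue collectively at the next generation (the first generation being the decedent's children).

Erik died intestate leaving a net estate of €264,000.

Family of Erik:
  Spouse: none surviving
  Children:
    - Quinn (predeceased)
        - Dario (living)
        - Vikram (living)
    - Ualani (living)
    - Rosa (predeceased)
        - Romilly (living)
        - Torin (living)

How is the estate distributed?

Dario: €44,000; Vikram: €44,000; Ualani: €88,000; Romilly: €44,000; Torin: €44,000

The entire €264,000 passes to the descendants.
That amount (€264,000) is divided at the children's generation into 3 shares of €88,000. Ualani takes €88,000. The 2 shares of the deceased (Quinn and Rosa) are combined into a pool of €176,000.
That pool (€176,000) is divided at the grandchildren's generation equally among Dario, Vikram, Romilly, and Torin: €44,000 each.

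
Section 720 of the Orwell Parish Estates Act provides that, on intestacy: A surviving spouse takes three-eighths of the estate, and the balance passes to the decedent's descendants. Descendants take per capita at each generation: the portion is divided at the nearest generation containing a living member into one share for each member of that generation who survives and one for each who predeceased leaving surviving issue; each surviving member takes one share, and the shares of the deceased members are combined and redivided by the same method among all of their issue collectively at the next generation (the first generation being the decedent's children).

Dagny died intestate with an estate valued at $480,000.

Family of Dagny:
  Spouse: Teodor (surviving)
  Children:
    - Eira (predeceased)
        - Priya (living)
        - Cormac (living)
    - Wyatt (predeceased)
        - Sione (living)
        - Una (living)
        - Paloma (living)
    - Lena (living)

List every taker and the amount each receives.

Teodor takes three-eighths of $480,000 = $180,000. The remaining $300,000 passes to the descendants.
The descendants' portion ($300,000) is divided at the children's generation into 3 shares of $100,000. Lena takes $100,000. The 2 shares of the deceased (Eira and Wyatt) are combined into a pool of $200,000.
That pool ($200,000) is divided at the grandchildren's generation equally among Priya, Cormac, Sione, Una, and Paloma: $40,000 each.

Teodor: $180,000; Priya: $40,000; Cormac: $40,000; Sione: $40,000; Una: $40,000; Paloma: $40,000; Lena: $100,000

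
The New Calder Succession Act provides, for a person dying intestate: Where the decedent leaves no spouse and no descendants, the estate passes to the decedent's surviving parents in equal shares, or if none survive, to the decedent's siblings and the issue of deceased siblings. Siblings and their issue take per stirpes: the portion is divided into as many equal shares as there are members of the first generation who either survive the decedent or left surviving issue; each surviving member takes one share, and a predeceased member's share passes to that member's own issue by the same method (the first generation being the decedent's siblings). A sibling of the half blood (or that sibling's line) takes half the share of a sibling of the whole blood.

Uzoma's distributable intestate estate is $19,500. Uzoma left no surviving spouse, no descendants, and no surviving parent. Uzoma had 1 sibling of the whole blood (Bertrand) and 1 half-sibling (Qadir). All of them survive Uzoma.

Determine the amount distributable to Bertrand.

The entire $19,500 passes to the siblings and their issue.
Counting each half-blood sibling's line as half a unit, there are 3/2 units in $19,500, so one unit is $13,000. Whole-blood lines (Bertrand) take $13,000 each; half-blood lines (Qadir) take $6,500 each.

Bertrand receives $13,000.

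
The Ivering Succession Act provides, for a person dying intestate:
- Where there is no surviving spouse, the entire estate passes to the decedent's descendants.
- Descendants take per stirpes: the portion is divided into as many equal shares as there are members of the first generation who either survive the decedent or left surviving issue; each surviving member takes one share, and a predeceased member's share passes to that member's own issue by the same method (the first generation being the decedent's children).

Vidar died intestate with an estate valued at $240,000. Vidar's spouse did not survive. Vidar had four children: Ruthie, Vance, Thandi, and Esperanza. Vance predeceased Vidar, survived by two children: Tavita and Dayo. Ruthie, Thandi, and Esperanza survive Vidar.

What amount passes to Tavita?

Tavita receives $30,000.

The entire $240,000 passes to the descendants.
That amount ($240,000) is divided into 4 shares of $60,000: Ruthie, Thandi, and Esperanza each take $60,000; Vance's $60,000 share passes to Vance's issue.
Vance's share ($60,000) is divided into 2 shares of $30,000: Tavita and Dayo each take $30,000.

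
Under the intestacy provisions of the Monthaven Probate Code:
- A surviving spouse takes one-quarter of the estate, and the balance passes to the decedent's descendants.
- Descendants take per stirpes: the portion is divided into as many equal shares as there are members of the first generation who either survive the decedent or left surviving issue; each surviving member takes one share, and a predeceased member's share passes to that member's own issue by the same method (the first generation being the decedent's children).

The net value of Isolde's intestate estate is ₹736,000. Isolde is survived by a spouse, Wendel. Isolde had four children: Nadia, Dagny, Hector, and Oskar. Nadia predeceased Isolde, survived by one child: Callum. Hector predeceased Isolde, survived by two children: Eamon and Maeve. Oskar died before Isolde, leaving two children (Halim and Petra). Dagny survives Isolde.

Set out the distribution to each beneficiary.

Wendel takes one-quarter of ₹736,000 = ₹184,000. The remaining ₹552,000 passes to the descendants.
The descendants' portion (₹552,000) is divided into 4 shares of ₹138,000: Dagny takes ₹138,000; Nadia's ₹138,000 share passes to Nadia's issue; Hector's ₹138,000 share passes to Hector's issue; Oskar's ₹138,000 share passes to Oskar's issue.
Nadia's share (₹138,000) passes entirely to Callum.
Hector's share (₹138,000) is divided into 2 shares of ₹69,000: Eamon and Maeve each take ₹69,000.
Oskar's share (₹138,000) is divided into 2 shares of ₹69,000: Halim and Petra each take ₹69,000.

Wendel: ₹184,000; Callum: ₹138,000; Dagny: ₹138,000; Eamon: ₹69,000; Maeve: ₹69,000; Halim: ₹69,000; Petra: ₹69,000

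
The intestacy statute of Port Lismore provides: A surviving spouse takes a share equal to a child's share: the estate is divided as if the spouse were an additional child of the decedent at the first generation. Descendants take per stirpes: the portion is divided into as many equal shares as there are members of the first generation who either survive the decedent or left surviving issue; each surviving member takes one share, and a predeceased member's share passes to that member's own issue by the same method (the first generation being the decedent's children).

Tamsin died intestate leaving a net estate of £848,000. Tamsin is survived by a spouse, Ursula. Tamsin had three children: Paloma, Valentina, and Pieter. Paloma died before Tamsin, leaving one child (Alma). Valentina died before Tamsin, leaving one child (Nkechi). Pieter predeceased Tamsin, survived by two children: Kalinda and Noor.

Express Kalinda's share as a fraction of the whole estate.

Kalinda receives 1/8 of the estate.

The spouse counts as an additional share at the children's level, so there are 4 primary shares of £212,000. Ursula takes one such share (£212,000).
The children's combined portion (£636,000) is divided into 3 shares of £212,000: Paloma's £212,000 share passes to Paloma's issue; Valentina's £212,000 share passes to Valentina's issue; Pieter's £212,000 share passes to Pieter's issue.
Paloma's share (£212,000) passes entirely to Alma.
Valentina's share (£212,000) passes entirely to Nkechi.
Pieter's share (£212,000) is divided into 2 shares of £106,000: Kalinda and Noor each take £106,000.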